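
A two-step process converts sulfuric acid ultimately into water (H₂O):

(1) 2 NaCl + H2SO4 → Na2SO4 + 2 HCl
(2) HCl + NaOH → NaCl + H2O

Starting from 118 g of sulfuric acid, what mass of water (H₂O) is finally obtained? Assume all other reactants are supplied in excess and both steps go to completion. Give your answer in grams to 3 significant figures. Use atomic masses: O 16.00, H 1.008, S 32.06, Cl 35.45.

M(H2SO4) = 2(1.008) + 32.06 + 4(16.00) = 98.076 g/mol.
M(H2O) = 2(1.008) + 16.00 = 18.016 g/mol.
n(H2SO4) = 118.0 / 98.076 = 1.203 mol.
Step 1 gives a 1:2 ratio of H2SO4 to HCl, so n(HCl) = 2.406 mol.
In step 2 the HCl:H2O ratio is 1:1, so n(H2O) = 2.406 mol.
Mass of H2O = 2.406 × 18.016 = 43.35 g.

43.4 g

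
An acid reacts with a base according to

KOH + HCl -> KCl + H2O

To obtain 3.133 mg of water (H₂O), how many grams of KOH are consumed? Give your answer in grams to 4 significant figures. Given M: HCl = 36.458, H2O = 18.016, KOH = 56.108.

Convert: 3.133 mg = 0.0031330 g.
n(H2O) = 0.0031330 g / 18.016 g/mol = 0.00017390 mol.
From the equation the H2O:KOH mole ratio is 1:1, so n(KOH) = 0.00017390 × 1/1 = 0.00017390 mol.
Mass of KOH = 0.00017390 mol × 56.108 g/mol = 0.0097572 g.

0.009757 g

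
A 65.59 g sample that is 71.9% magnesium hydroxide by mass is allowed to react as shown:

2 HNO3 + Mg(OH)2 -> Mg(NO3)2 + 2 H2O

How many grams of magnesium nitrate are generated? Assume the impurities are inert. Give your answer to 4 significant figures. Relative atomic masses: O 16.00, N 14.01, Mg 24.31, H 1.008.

Mass of pure Mg(OH)2 = 65.59 g × 0.719 = 47.159 g.
M(Mg(OH)2) = 24.31 + 2(16.00) + 2(1.008) = 58.326 g/mol.
M(Mg(NO3)2) = 24.31 + 2(14.01) + 6(16.00) = 148.33 g/mol.
n(Mg(OH)2) = 47.159 g / 58.326 g/mol = 0.80855 mol.
From the equation the Mg(OH)2:Mg(NO3)2 mole ratio is 1:1, so n(Mg(NO3)2) = 0.80855 × 1/1 = 0.80855 mol.
Mass of Mg(NO3)2 = 0.80855 mol × 148.33 g/mol = 119.93 g.

119.9 g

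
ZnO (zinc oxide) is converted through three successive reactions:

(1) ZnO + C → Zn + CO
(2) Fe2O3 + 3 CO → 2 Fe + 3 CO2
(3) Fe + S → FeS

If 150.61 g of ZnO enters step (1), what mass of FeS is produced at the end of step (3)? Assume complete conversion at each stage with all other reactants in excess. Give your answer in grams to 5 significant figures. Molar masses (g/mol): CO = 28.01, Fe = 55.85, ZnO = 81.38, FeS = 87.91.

n(ZnO) = 150.61 / 81.38 = 1.85070 mol.
Reaction (1): ZnO→CO ratio 1:1 ⇒ n(CO) = 1.85070 mol.
Reaction (2): CO→Fe ratio 3:2 ⇒ n(Fe) = 1.23380 mol.
Reaction (3): Fe→FeS ratio 1:1 ⇒ n(FeS) = 1.23380 mol.
Mass of FeS = 1.23380 × 87.91 = 108.463 g.

108.46 g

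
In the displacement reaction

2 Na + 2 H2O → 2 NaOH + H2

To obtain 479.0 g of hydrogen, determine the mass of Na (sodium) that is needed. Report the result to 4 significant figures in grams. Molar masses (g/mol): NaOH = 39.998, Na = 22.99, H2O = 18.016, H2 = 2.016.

10920 g

n(H2) = 479.00 g / 2.016 g/mol = 237.60 mol.
From the equation the H2:Na mole ratio is 1:2, so n(Na) = 237.60 × 2/1 = 475.20 mol.
Mass of Na = 475.20 mol × 22.99 g/mol = 10925 g.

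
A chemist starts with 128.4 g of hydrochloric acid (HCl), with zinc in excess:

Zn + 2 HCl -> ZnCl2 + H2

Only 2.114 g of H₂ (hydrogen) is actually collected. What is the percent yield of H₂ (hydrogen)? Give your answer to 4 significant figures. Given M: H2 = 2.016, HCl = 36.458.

59.55 %

n(HCl) = 128.40 g / 36.458 g/mol = 3.5219 mol.
From the equation the HCl:H2 mole ratio is 2:1, so n(H2) = 3.5219 × 1/2 = 1.7609 mol.
Mass of H2 = 1.7609 mol × 2.016 g/mol = 3.5500 g.
This is the theoretical yield. Percent yield = 2.114 g / 3.5500 g × 100% = 59.549%.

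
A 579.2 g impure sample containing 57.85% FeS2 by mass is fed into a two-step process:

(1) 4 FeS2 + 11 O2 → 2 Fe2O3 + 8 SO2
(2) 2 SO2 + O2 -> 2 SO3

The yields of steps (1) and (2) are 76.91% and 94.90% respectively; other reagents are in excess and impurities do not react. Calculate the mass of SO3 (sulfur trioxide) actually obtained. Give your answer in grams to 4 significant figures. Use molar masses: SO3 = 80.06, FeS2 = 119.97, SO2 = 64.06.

326.4 g

Pure FeS2 = 579.2 × 0.5785 = 335.07 g.
n(FeS2) = 335.07 / 119.97 = 2.7929 mol.
Step 1 (FeS2:SO2 = 4:8): theoretical n(SO2) = 5.5858 mol; at 76.91% yield, n(SO2) = 4.2961 mol.
Step 2 (SO2:SO3 = 2:2): theoretical n(SO3) = 4.2961 mol, so theoretical mass = 4.2961 × 80.06 = 343.94 g.
At 94.90% yield, actual mass of SO3 = 343.94 × 0.9490 = 326.40 g.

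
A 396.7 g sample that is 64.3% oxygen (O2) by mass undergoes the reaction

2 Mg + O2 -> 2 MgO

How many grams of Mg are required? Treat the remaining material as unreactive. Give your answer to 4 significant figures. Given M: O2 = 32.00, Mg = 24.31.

387.6 g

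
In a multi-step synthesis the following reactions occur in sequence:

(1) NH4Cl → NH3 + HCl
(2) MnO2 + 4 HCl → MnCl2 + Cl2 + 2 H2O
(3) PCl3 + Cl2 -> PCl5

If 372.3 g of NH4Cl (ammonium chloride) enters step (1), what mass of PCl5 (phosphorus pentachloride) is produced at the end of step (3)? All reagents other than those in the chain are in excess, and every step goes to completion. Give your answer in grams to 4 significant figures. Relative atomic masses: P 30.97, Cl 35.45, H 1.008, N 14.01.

362.3 g

M(NH4Cl) = 14.01 + 4(1.008) + 35.45 = 53.492 g/mol.
M(PCl5) = 30.97 + 5(35.45) = 208.22 g/mol.
n(NH4Cl) = 372.3 / 53.492 = 6.9599 mol.
Reaction (1): NH4Cl→HCl ratio 1:1 ⇒ n(HCl) = 6.9599 mol.
Reaction (2): HCl→Cl2 ratio 4:1 ⇒ n(Cl2) = 1.7400 mol.
Reaction (3): Cl2→PCl5 ratio 1:1 ⇒ n(PCl5) = 1.7400 mol.
Mass of PCl5 = 1.7400 × 208.22 = 362.30 g.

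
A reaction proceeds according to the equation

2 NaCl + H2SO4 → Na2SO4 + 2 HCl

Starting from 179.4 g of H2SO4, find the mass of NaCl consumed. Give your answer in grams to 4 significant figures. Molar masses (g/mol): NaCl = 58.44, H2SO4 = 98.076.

n(H2SO4) = 179.40 g / 98.076 g/mol = 1.8292 mol.
From the equation the H2SO4:NaCl mole ratio is 1:2, so n(NaCl) = 1.8292 × 2/1 = 3.6584 mol.
Mass of NaCl = 3.6584 mol × 58.44 g/mol = 213.80 g.

213.8 g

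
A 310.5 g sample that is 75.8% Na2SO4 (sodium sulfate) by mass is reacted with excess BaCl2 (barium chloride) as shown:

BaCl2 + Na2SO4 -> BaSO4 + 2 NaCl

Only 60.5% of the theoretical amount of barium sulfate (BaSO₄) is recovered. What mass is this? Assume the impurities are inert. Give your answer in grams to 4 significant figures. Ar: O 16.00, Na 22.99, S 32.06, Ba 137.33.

234.0 g

Pure Na2SO4 available = 310.5 g × 0.758 = 235.36 g.
M(Na2SO4) = 2(22.99) + 32.06 + 4(16.00) = 142.04 g/mol.
M(BaSO4) = 137.33 + 32.06 + 4(16.00) = 233.39 g/mol.
n(Na2SO4) = 235.36 g / 142.04 g/mol = 1.6570 mol.
From the equation the Na2SO4:BaSO4 mole ratio is 1:1, so n(BaSO4) = 1.6570 × 1/1 = 1.6570 mol.
Mass of BaSO4 = 1.6570 mol × 233.39 g/mol = 386.73 g.
Actual mass collected = 386.73 g × 0.605 = 233.97 g.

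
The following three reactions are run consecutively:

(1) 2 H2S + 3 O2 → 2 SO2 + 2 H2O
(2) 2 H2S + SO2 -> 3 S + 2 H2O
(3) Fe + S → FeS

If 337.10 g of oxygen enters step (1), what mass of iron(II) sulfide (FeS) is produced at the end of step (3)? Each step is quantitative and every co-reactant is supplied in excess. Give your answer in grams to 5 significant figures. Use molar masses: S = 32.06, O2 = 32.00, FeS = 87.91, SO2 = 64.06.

n(O2) = 337.10 / 32.00 = 10.5344 mol.
Reaction (1): O2→SO2 ratio 3:2 ⇒ n(SO2) = 7.02292 mol.
Reaction (2): SO2→S ratio 1:3 ⇒ n(S) = 21.0688 mol.
Reaction (3): S→FeS ratio 1:1 ⇒ n(FeS) = 21.0688 mol.
Mass of FeS = 21.0688 × 87.91 = 1852.15 g.

1852.2 g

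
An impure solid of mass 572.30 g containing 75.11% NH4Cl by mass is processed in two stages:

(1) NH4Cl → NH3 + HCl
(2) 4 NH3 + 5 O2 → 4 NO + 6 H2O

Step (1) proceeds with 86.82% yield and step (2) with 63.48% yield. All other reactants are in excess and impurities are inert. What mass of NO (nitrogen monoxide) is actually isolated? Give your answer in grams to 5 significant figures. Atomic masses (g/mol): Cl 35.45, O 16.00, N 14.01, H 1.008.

132.91 g

Pure NH4Cl = 572.30 × 0.7511 = 429.855 g.
M(NH4Cl) = 14.01 + 4(1.008) + 35.45 = 53.492 g/mol.
M(NO) = 14.01 + 16.00 = 30.01 g/mol.
n(NH4Cl) = 429.855 / 53.492 = 8.03587 mol.
Step 1 (NH4Cl:NH3 = 1:1): theoretical n(NH3) = 8.03587 mol; at 86.82% yield, n(NH3) = 6.97674 mol.
Step 2 (NH3:NO = 4:4): theoretical n(NO) = 6.97674 mol, so theoretical mass = 6.97674 × 30.01 = 209.372 g.
At 63.48% yield, actual mass of NO = 209.372 × 0.6348 = 132.909 g.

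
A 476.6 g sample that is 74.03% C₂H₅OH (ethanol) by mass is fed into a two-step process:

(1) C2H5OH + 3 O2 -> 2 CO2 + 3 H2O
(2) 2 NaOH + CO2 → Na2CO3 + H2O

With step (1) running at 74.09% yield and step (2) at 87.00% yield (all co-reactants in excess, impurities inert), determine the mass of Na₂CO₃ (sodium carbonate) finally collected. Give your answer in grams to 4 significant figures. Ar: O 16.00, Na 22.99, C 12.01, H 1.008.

Pure C2H5OH = 476.6 × 0.7403 = 352.83 g.
M(C2H5OH) = 2(12.01) + 6(1.008) + 16.00 = 46.068 g/mol.
M(Na2CO3) = 2(22.99) + 12.01 + 3(16.00) = 105.99 g/mol.
n(C2H5OH) = 352.83 / 46.068 = 7.6588 mol.
Step 1 (C2H5OH:CO2 = 1:2): theoretical n(CO2) = 15.318 mol; at 74.09% yield, n(CO2) = 11.349 mol.
Step 2 (CO2:Na2CO3 = 1:1): theoretical n(Na2CO3) = 11.349 mol, so theoretical mass = 11.349 × 105.99 = 1202.9 g.
At 87.00% yield, actual mass of Na2CO3 = 1202.9 × 0.8700 = 1046.5 g.

1046 g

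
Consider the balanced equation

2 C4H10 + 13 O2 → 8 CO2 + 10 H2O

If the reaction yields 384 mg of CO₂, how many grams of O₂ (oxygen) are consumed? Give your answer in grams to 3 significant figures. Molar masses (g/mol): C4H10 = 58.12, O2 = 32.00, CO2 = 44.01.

0.454 g

Convert: 384 mg = 0.3840 g.
n(CO2) = 0.3840 g / 44.01 g/mol = 0.008725 mol.
From the equation the CO2:O2 mole ratio is 8:13, so n(O2) = 0.008725 × 13/8 = 0.01418 mol.
Mass of O2 = 0.01418 mol × 32.00 g/mol = 0.4537 g.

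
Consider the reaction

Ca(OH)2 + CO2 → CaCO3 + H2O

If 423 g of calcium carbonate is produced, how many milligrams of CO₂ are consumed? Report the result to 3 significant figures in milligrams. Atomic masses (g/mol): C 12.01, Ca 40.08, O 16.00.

M(CaCO3) = 40.08 + 12.01 + 3(16.00) = 100.09 g/mol.
M(CO2) = 12.01 + 2(16.00) = 44.01 g/mol.
n(CaCO3) = 423.0 g / 100.09 g/mol = 4.226 mol.
From the equation the CaCO3:CO2 mole ratio is 1:1, so n(CO2) = 4.226 × 1/1 = 4.226 mol.
Mass of CO2 = 4.226 mol × 44.01 g/mol = 186.0 g.
Converting to mg: 186.0 g = 186000 mg.

186000 mg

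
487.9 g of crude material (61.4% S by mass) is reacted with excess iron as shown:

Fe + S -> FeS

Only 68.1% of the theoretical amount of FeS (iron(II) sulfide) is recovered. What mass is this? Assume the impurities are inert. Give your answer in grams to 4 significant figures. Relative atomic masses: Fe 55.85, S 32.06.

559.4 g

Pure S available = 487.9 g × 0.614 = 299.57 g.
M(S) = 32.06 g/mol.
M(FeS) = 55.85 + 32.06 = 87.91 g/mol.
n(S) = 299.57 g / 32.06 g/mol = 9.3441 mol.
From the equation the S:FeS mole ratio is 1:1, so n(FeS) = 9.3441 × 1/1 = 9.3441 mol.
Mass of FeS = 9.3441 mol × 87.91 g/mol = 821.44 g.
Actual mass collected = 821.44 g × 0.681 = 559.40 g.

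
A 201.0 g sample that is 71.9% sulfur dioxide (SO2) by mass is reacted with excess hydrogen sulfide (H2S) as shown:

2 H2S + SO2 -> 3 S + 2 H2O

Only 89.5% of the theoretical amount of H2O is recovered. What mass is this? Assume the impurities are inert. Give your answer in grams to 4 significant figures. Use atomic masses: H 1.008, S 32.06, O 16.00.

72.75 g

Pure SO2 available = 201.0 g × 0.719 = 144.52 g.
M(SO2) = 32.06 + 2(16.00) = 64.06 g/mol.
M(H2O) = 2(1.008) + 16.00 = 18.016 g/mol.
n(SO2) = 144.52 g / 64.06 g/mol = 2.2560 mol.
From the equation the SO2:H2O mole ratio is 1:2, so n(H2O) = 2.2560 × 2/1 = 4.5120 mol.
Mass of H2O = 4.5120 mol × 18.016 g/mol = 81.288 g.
Actual mass collected = 81.288 g × 0.895 = 72.753 g.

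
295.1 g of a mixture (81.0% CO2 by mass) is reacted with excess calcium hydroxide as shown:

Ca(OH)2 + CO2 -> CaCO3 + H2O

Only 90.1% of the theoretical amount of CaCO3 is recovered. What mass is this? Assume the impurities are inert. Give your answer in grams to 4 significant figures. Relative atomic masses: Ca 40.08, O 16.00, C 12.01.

489.8 g

Pure CO2 available = 295.1 g × 0.810 = 239.03 g.
M(CO2) = 12.01 + 2(16.00) = 44.01 g/mol.
M(CaCO3) = 40.08 + 12.01 + 3(16.00) = 100.09 g/mol.
n(CO2) = 239.03 g / 44.01 g/mol = 5.4313 mol.
From the equation the CO2:CaCO3 mole ratio is 1:1, so n(CaCO3) = 5.4313 × 1/1 = 5.4313 mol.
Mass of CaCO3 = 5.4313 mol × 100.09 g/mol = 543.62 g.
Actual mass collected = 543.62 g × 0.901 = 489.80 g.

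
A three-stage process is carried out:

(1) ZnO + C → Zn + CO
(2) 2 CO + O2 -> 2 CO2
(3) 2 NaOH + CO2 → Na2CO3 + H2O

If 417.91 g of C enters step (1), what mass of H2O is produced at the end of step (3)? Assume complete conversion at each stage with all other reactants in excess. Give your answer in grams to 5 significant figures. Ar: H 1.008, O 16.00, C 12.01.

M(C) = 12.01 g/mol.
M(H2O) = 2(1.008) + 16.00 = 18.016 g/mol.
n(C) = 417.91 / 12.01 = 34.7968 mol.
Reaction (1): C→CO ratio 1:1 ⇒ n(CO) = 34.7968 mol.
Reaction (2): CO→CO2 ratio 2:2 ⇒ n(CO2) = 34.7968 mol.
Reaction (3): CO2→H2O ratio 1:1 ⇒ n(H2O) = 34.7968 mol.
Mass of H2O = 34.7968 × 18.016 = 626.900 g.

626.90 g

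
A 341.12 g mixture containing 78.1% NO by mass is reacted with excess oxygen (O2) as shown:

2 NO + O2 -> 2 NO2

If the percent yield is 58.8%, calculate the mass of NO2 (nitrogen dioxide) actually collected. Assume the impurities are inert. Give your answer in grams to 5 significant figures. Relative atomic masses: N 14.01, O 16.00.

240.17 g

Pure NO available = 341.12 g × 0.781 = 266.415 g.
M(NO) = 14.01 + 16.00 = 30.01 g/mol.
M(NO2) = 14.01 + 2(16.00) = 46.01 g/mol.
n(NO) = 266.415 g / 30.01 g/mol = 8.87753 mol.
From the equation the NO:NO2 mole ratio is 2:2, so n(NO2) = 8.87753 × 2/2 = 8.87753 mol.
Mass of NO2 = 8.87753 mol × 46.01 g/mol = 408.455 g.
Actual mass collected = 408.455 g × 0.588 = 240.172 g.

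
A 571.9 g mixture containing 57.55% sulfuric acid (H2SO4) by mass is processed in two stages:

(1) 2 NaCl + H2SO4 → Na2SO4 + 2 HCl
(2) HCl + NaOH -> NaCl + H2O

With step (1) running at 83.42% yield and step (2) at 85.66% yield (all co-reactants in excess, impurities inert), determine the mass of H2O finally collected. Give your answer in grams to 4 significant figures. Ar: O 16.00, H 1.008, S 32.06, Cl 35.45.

86.41 g

Pure H2SO4 = 571.9 × 0.5755 = 329.13 g.
M(H2SO4) = 2(1.008) + 32.06 + 4(16.00) = 98.076 g/mol.
M(H2O) = 2(1.008) + 16.00 = 18.016 g/mol.
n(H2SO4) = 329.13 / 98.076 = 3.3559 mol.
Step 1 (H2SO4:HCl = 1:2): theoretical n(HCl) = 6.7117 mol; at 83.42% yield, n(HCl) = 5.5989 mol.
Step 2 (HCl:H2O = 1:1): theoretical n(H2O) = 5.5989 mol, so theoretical mass = 5.5989 × 18.016 = 100.87 g.
At 85.66% yield, actual mass of H2O = 100.87 × 0.8566 = 86.405 g.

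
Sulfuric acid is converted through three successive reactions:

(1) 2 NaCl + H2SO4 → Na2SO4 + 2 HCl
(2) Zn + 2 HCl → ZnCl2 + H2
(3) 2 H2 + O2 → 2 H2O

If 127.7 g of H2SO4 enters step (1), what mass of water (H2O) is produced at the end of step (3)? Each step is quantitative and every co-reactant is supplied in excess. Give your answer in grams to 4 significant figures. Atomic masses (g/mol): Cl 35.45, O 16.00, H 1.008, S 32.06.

23.46 g

M(H2SO4) = 2(1.008) + 32.06 + 4(16.00) = 98.076 g/mol.
M(H2O) = 2(1.008) + 16.00 = 18.016 g/mol.
n(H2SO4) = 127.7 / 98.076 = 1.3021 mol.
Reaction (1): H2SO4→HCl ratio 1:2 ⇒ n(HCl) = 2.6041 mol.
Reaction (2): HCl→H2 ratio 2:1 ⇒ n(H2) = 1.3021 mol.
Reaction (3): H2→H2O ratio 2:2 ⇒ n(H2O) = 1.3021 mol.
Mass of H2O = 1.3021 × 18.016 = 23.458 g.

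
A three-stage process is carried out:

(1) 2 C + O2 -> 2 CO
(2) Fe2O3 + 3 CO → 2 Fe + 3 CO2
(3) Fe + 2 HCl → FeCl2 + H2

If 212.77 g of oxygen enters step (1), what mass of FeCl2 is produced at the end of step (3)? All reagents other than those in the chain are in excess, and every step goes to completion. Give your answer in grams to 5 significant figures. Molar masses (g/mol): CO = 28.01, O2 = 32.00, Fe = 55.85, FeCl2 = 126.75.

1123.7 g

n(O2) = 212.77 / 32.00 = 6.64906 mol.
Reaction (1): O2→CO ratio 1:2 ⇒ n(CO) = 13.2981 mol.
Reaction (2): CO→Fe ratio 3:2 ⇒ n(Fe) = 8.86542 mol.
Reaction (3): Fe→FeCl2 ratio 1:1 ⇒ n(FeCl2) = 8.86542 mol.
Mass of FeCl2 = 8.86542 × 126.75 = 1123.69 g.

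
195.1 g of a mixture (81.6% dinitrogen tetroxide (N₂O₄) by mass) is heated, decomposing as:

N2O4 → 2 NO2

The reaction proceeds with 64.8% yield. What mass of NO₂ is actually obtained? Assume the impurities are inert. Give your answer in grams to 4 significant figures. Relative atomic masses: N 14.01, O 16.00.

103.2 g

Pure N2O4 available = 195.1 g × 0.816 = 159.20 g.
M(N2O4) = 2(14.01) + 4(16.00) = 92.02 g/mol.
M(NO2) = 14.01 + 2(16.00) = 46.01 g/mol.
n(N2O4) = 159.20 g / 92.02 g/mol = 1.7301 mol.
From the equation the N2O4:NO2 mole ratio is 1:2, so n(NO2) = 1.7301 × 2/1 = 3.4602 mol.
Mass of NO2 = 3.4602 mol × 46.01 g/mol = 159.20 g.
Actual mass collected = 159.20 g × 0.648 = 103.16 g.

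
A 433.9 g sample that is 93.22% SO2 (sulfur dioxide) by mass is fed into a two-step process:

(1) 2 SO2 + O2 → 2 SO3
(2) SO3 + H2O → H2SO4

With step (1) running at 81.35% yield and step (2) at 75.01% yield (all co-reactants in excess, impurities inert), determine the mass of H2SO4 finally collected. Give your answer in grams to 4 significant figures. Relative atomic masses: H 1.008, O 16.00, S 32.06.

Pure SO2 = 433.9 × 0.9322 = 404.48 g.
M(SO2) = 32.06 + 2(16.00) = 64.06 g/mol.
M(H2SO4) = 2(1.008) + 32.06 + 4(16.00) = 98.076 g/mol.
n(SO2) = 404.48 / 64.06 = 6.3141 mol.
Step 1 (SO2:SO3 = 2:2): theoretical n(SO3) = 6.3141 mol; at 81.35% yield, n(SO3) = 5.1365 mol.
Step 2 (SO3:H2SO4 = 1:1): theoretical n(H2SO4) = 5.1365 mol, so theoretical mass = 5.1365 × 98.076 = 503.77 g.
At 75.01% yield, actual mass of H2SO4 = 503.77 × 0.7501 = 377.88 g.

377.9 g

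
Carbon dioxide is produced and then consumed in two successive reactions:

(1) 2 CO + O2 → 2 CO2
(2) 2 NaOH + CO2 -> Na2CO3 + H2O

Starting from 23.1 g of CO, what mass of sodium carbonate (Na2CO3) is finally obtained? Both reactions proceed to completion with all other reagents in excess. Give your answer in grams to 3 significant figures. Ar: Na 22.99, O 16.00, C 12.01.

M(CO) = 12.01 + 16.00 = 28.01 g/mol.
M(Na2CO3) = 2(22.99) + 12.01 + 3(16.00) = 105.99 g/mol.
n(CO) = 23.10 / 28.01 = 0.8247 mol.
Step 1 gives a 2:2 ratio of CO to CO2, so n(CO2) = 0.8247 mol.
In step 2 the CO2:Na2CO3 ratio is 1:1, so n(Na2CO3) = 0.8247 mol.
Mass of Na2CO3 = 0.8247 × 105.99 = 87.41 g.

87.4 g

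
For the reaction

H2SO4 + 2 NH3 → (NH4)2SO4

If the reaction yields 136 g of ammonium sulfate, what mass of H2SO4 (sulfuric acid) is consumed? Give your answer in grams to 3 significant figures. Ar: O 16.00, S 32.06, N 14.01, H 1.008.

M((NH4)2SO4) = 2(14.01) + 8(1.008) + 32.06 + 4(16.00) = 132.144 g/mol.
M(H2SO4) = 2(1.008) + 32.06 + 4(16.00) = 98.076 g/mol.
n((NH4)2SO4) = 136.0 g / 132.144 g/mol = 1.029 mol.
From the equation the (NH4)2SO4:H2SO4 mole ratio is 1:1, so n(H2SO4) = 1.029 × 1/1 = 1.029 mol.
Mass of H2SO4 = 1.029 mol × 98.076 g/mol = 100.9 g.

101 g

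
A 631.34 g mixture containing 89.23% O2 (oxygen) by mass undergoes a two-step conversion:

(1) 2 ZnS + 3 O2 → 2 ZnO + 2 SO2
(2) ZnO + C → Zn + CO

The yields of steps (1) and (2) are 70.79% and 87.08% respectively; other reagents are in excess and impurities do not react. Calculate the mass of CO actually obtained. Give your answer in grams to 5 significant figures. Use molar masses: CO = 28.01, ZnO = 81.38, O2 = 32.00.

Pure O2 = 631.34 × 0.8923 = 563.345 g.
n(O2) = 563.345 / 32.00 = 17.6045 mol.
Step 1 (O2:ZnO = 3:2): theoretical n(ZnO) = 11.7363 mol; at 70.79% yield, n(ZnO) = 8.30816 mol.
Step 2 (ZnO:CO = 1:1): theoretical n(CO) = 8.30816 mol, so theoretical mass = 8.30816 × 28.01 = 232.712 g.
At 87.08% yield, actual mass of CO = 232.712 × 0.8708 = 202.645 g.

202.65 g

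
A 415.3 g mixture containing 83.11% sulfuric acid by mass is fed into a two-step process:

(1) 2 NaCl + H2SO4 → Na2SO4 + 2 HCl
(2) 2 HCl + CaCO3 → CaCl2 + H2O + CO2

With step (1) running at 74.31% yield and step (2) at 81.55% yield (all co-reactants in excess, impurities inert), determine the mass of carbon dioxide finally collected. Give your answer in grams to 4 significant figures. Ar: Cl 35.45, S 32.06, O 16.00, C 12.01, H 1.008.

93.86 g

Pure H2SO4 = 415.3 × 0.8311 = 345.16 g.
M(H2SO4) = 2(1.008) + 32.06 + 4(16.00) = 98.076 g/mol.
M(CO2) = 12.01 + 2(16.00) = 44.01 g/mol.
n(H2SO4) = 345.16 / 98.076 = 3.5193 mol.
Step 1 (H2SO4:HCl = 1:2): theoretical n(HCl) = 7.0385 mol; at 74.31% yield, n(HCl) = 5.2303 mol.
Step 2 (HCl:CO2 = 2:1): theoretical n(CO2) = 2.6152 mol, so theoretical mass = 2.6152 × 44.01 = 115.09 g.
At 81.55% yield, actual mass of CO2 = 115.09 × 0.8155 = 93.859 g.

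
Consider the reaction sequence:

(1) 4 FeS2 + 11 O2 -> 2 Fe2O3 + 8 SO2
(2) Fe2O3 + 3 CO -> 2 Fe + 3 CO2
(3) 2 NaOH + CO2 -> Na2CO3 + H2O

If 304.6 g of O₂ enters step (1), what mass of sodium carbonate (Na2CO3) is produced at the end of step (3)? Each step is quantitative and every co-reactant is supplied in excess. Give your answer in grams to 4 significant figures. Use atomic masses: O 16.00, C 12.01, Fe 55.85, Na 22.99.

550.3 g

M(O2) = 2(16.00) = 32.00 g/mol.
M(Na2CO3) = 2(22.99) + 12.01 + 3(16.00) = 105.99 g/mol.
n(O2) = 304.6 / 32.00 = 9.5188 mol.
Reaction (1): O2→Fe2O3 ratio 11:2 ⇒ n(Fe2O3) = 1.7307 mol.
Reaction (2): Fe2O3→CO2 ratio 1:3 ⇒ n(CO2) = 5.1920 mol.
Reaction (3): CO2→Na2CO3 ratio 1:1 ⇒ n(Na2CO3) = 5.1920 mol.
Mass of Na2CO3 = 5.1920 × 105.99 = 550.30 g.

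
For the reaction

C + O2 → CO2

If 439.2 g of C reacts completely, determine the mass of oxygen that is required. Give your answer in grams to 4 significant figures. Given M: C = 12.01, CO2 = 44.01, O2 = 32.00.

n(C) = 439.20 g / 12.01 g/mol = 36.570 mol.
From the equation the C:O2 mole ratio is 1:1, so n(O2) = 36.570 × 1/1 = 36.570 mol.
Mass of O2 = 36.570 mol × 32.00 g/mol = 1170.2 g.

1170 g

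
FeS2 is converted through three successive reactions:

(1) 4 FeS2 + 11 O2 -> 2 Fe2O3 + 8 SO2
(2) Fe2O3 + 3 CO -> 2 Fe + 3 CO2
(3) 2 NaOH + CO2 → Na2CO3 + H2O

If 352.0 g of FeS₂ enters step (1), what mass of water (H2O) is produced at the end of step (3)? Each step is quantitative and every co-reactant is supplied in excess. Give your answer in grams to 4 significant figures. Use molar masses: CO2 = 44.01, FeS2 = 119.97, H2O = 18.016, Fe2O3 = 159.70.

79.29 g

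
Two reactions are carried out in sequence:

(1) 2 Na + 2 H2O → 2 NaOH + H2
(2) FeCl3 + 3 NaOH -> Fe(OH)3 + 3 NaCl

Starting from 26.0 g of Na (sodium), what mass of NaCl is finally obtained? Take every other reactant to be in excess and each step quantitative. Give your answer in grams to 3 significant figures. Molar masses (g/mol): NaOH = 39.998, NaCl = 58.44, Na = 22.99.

66.1 g

n(Na) = 26.00 / 22.99 = 1.131 mol.
Step 1 gives a 2:2 ratio of Na to NaOH, so n(NaOH) = 1.131 mol.
In step 2 the NaOH:NaCl ratio is 3:3, so n(NaCl) = 1.131 mol.
Mass of NaCl = 1.131 × 58.44 = 66.09 g.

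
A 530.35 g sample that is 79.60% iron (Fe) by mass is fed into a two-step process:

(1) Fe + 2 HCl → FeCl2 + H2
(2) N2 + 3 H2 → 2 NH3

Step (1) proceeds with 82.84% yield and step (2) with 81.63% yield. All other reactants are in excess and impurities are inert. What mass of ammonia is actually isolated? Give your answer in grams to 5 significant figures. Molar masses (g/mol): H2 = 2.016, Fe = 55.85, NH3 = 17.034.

Pure Fe = 530.35 × 0.7960 = 422.159 g.
n(Fe) = 422.159 / 55.85 = 7.55879 mol.
Step 1 (Fe:H2 = 1:1): theoretical n(H2) = 7.55879 mol; at 82.84% yield, n(H2) = 6.26170 mol.
Step 2 (H2:NH3 = 3:2): theoretical n(NH3) = 4.17447 mol, so theoretical mass = 4.17447 × 17.034 = 71.1079 g.
At 81.63% yield, actual mass of NH3 = 71.1079 × 0.8163 = 58.0454 g.

58.045 g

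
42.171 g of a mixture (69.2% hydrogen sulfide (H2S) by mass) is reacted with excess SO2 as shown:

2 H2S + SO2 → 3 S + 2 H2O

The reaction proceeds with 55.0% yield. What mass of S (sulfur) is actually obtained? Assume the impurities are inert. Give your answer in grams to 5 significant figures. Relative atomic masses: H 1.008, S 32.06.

Pure H2S available = 42.171 g × 0.692 = 29.1823 g.
M(H2S) = 2(1.008) + 32.06 = 34.076 g/mol.
M(S) = 32.06 g/mol.
n(H2S) = 29.1823 g / 34.076 g/mol = 0.856390 mol.
From the equation the H2S:S mole ratio is 2:3, so n(S) = 0.856390 × 3/2 = 1.28458 mol.
Mass of S = 1.28458 mol × 32.06 g/mol = 41.1838 g.
Actual mass collected = 41.1838 g × 0.550 = 22.6511 g.

22.651 g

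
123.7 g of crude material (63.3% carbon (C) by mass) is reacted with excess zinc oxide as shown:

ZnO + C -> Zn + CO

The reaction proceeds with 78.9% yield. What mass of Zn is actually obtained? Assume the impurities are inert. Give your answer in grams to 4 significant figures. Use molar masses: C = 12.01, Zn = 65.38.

336.3 g

Pure C available = 123.7 g × 0.633 = 78.302 g.
n(C) = 78.302 g / 12.01 g/mol = 6.5197 mol.
From the equation the C:Zn mole ratio is 1:1, so n(Zn) = 6.5197 × 1/1 = 6.5197 mol.
Mass of Zn = 6.5197 mol × 65.38 g/mol = 426.26 g.
Actual mass collected = 426.26 g × 0.789 = 336.32 g.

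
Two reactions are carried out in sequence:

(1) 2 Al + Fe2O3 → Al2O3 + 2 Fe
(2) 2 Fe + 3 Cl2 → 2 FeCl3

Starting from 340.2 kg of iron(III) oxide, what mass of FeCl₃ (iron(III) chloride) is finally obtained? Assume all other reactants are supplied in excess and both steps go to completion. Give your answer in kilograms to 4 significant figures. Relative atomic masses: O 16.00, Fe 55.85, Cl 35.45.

M(Fe2O3) = 2(55.85) + 3(16.00) = 159.70 g/mol.
M(FeCl3) = 55.85 + 3(35.45) = 162.20 g/mol.
340.2 kg = 340200 g.
n(Fe2O3) = 340200 / 159.70 = 2130.2 mol.
Step 1 gives a 1:2 ratio of Fe2O3 to Fe, so n(Fe) = 4260.5 mol.
In step 2 the Fe:FeCl3 ratio is 2:2, so n(FeCl3) = 4260.5 mol.
Mass of FeCl3 = 4260.5 × 162.20 = 691050 g = 691.1 kg.

691.1 kg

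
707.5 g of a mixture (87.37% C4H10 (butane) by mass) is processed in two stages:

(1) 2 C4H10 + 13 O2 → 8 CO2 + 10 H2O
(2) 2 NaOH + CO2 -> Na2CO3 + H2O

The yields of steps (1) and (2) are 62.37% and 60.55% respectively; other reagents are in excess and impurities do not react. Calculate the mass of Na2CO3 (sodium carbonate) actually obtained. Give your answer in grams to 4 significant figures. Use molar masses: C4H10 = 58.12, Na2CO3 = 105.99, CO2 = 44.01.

Pure C4H10 = 707.5 × 0.8737 = 618.14 g.
n(C4H10) = 618.14 / 58.12 = 10.636 mol.
Step 1 (C4H10:CO2 = 2:8): theoretical n(CO2) = 42.543 mol; at 62.37% yield, n(CO2) = 26.534 mol.
Step 2 (CO2:Na2CO3 = 1:1): theoretical n(Na2CO3) = 26.534 mol, so theoretical mass = 26.534 × 105.99 = 2812.3 g.
At 60.55% yield, actual mass of Na2CO3 = 2812.3 × 0.6055 = 1702.9 g.

1703 g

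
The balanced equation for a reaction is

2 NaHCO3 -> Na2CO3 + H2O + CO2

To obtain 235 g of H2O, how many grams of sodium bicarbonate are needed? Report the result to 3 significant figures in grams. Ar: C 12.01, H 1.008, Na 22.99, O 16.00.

M(H2O) = 2(1.008) + 16.00 = 18.016 g/mol.
M(NaHCO3) = 22.99 + 1.008 + 12.01 + 3(16.00) = 84.008 g/mol.
n(H2O) = 235.0 g / 18.016 g/mol = 13.04 mol.
From the equation the H2O:NaHCO3 mole ratio is 1:2, so n(NaHCO3) = 13.04 × 2/1 = 26.09 mol.
Mass of NaHCO3 = 26.09 mol × 84.008 g/mol = 2192 g.

2190 g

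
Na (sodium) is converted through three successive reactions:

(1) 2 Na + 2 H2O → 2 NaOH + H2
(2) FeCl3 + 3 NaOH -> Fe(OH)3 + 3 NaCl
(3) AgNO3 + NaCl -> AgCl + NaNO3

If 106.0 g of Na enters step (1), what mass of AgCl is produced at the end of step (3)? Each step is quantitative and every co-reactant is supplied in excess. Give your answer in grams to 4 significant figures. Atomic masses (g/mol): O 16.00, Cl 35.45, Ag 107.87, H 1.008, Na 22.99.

M(Na) = 22.99 g/mol.
M(AgCl) = 107.87 + 35.45 = 143.32 g/mol.
n(Na) = 106.0 / 22.99 = 4.6107 mol.
Reaction (1): Na→NaOH ratio 2:2 ⇒ n(NaOH) = 4.6107 mol.
Reaction (2): NaOH→NaCl ratio 3:3 ⇒ n(NaCl) = 4.6107 mol.
Reaction (3): NaCl→AgCl ratio 1:1 ⇒ n(AgCl) = 4.6107 mol.
Mass of AgCl = 4.6107 × 143.32 = 660.81 g.

660.8 g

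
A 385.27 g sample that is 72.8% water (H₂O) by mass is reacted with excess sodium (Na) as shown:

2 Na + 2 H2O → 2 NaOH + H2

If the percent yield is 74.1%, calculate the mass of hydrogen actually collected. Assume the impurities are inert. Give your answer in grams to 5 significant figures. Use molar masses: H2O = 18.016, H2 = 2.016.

11.628 g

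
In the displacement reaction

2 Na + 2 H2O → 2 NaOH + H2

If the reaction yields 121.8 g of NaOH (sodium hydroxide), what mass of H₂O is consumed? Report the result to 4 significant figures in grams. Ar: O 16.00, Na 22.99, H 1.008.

M(NaOH) = 22.99 + 16.00 + 1.008 = 39.998 g/mol.
M(H2O) = 2(1.008) + 16.00 = 18.016 g/mol.
n(NaOH) = 121.80 g / 39.998 g/mol = 3.0452 mol.
From the equation the NaOH:H2O mole ratio is 2:2, so n(H2O) = 3.0452 × 2/2 = 3.0452 mol.
Mass of H2O = 3.0452 mol × 18.016 g/mol = 54.861 g.

54.86 g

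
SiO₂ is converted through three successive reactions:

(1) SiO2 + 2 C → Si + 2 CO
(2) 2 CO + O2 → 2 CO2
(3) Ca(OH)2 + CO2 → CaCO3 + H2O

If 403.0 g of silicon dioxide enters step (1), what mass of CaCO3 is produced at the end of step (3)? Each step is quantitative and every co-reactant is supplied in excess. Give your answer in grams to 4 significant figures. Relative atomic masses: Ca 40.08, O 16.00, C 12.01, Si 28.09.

M(SiO2) = 28.09 + 2(16.00) = 60.09 g/mol.
M(CaCO3) = 40.08 + 12.01 + 3(16.00) = 100.09 g/mol.
n(SiO2) = 403.0 / 60.09 = 6.7066 mol.
Reaction (1): SiO2→CO ratio 1:2 ⇒ n(CO) = 13.413 mol.
Reaction (2): CO→CO2 ratio 2:2 ⇒ n(CO2) = 13.413 mol.
Reaction (3): CO2→CaCO3 ratio 1:1 ⇒ n(CaCO3) = 13.413 mol.
Mass of CaCO3 = 13.413 × 100.09 = 1342.5 g.

1343 g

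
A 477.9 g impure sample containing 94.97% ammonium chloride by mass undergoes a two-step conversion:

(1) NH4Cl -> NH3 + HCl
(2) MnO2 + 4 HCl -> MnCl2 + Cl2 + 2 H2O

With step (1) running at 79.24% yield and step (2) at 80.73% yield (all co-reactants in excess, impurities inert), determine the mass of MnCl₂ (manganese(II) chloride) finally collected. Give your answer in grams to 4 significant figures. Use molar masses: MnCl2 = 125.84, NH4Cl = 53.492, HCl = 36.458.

Pure NH4Cl = 477.9 × 0.9497 = 453.86 g.
n(NH4Cl) = 453.86 / 53.492 = 8.4847 mol.
Step 1 (NH4Cl:HCl = 1:1): theoretical n(HCl) = 8.4847 mol; at 79.24% yield, n(HCl) = 6.7232 mol.
Step 2 (HCl:MnCl2 = 4:1): theoretical n(MnCl2) = 1.6808 mol, so theoretical mass = 1.6808 × 125.84 = 211.51 g.
At 80.73% yield, actual mass of MnCl2 = 211.51 × 0.8073 = 170.75 g.

170.8 g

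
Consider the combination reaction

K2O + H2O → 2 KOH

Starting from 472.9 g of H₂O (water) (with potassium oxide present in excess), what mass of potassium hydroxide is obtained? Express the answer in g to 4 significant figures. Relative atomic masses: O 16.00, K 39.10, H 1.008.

M(H2O) = 2(1.008) + 16.00 = 18.016 g/mol.
M(KOH) = 39.10 + 16.00 + 1.008 = 56.108 g/mol.
n(H2O) = 472.90 g / 18.016 g/mol = 26.249 mol.
From the equation the H2O:KOH mole ratio is 1:2, so n(KOH) = 26.249 × 2/1 = 52.498 mol.
Mass of KOH = 52.498 mol × 56.108 g/mol = 2945.5 g.

2946 g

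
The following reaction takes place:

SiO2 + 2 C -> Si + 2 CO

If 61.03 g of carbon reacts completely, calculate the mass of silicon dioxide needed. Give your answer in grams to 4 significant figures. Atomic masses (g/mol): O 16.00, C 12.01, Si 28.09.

M(C) = 12.01 g/mol.
M(SiO2) = 28.09 + 2(16.00) = 60.09 g/mol.
n(C) = 61.030 g / 12.01 g/mol = 5.0816 mol.
From the equation the C:SiO2 mole ratio is 2:1, so n(SiO2) = 5.0816 × 1/2 = 2.5408 mol.
Mass of SiO2 = 2.5408 mol × 60.09 g/mol = 152.68 g.

152.7 g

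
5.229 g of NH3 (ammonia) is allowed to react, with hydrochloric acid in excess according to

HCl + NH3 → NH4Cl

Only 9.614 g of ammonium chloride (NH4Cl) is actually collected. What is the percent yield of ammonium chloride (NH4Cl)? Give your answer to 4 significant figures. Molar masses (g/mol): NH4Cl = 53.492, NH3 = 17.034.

58.55 %

n(NH3) = 5.2290 g / 17.034 g/mol = 0.30697 mol.
From the equation the NH3:NH4Cl mole ratio is 1:1, so n(NH4Cl) = 0.30697 × 1/1 = 0.30697 mol.
Mass of NH4Cl = 0.30697 mol × 53.492 g/mol = 16.421 g.
This is the theoretical yield. Percent yield = 9.614 g / 16.421 g × 100% = 58.548%.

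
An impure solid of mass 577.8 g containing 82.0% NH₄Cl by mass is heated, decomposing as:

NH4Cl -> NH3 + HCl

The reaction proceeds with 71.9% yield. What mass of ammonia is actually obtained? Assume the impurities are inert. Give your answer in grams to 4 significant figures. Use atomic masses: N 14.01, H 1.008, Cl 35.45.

Pure NH4Cl available = 577.8 g × 0.820 = 473.80 g.
M(NH4Cl) = 14.01 + 4(1.008) + 35.45 = 53.492 g/mol.
M(NH3) = 14.01 + 3(1.008) = 17.034 g/mol.
n(NH4Cl) = 473.80 g / 53.492 g/mol = 8.8573 mol.
From the equation the NH4Cl:NH3 mole ratio is 1:1, so n(NH3) = 8.8573 × 1/1 = 8.8573 mol.
Mass of NH3 = 8.8573 mol × 17.034 g/mol = 150.88 g.
Actual mass collected = 150.88 g × 0.719 = 108.48 g.

108.5 g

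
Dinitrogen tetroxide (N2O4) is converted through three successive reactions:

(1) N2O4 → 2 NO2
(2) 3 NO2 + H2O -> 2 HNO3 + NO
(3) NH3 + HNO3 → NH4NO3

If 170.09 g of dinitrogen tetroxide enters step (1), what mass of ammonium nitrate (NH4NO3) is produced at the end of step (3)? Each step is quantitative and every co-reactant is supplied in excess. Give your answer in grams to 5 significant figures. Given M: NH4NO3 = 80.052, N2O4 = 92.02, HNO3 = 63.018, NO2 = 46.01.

n(N2O4) = 170.09 / 92.02 = 1.84840 mol.
Reaction (1): N2O4→NO2 ratio 1:2 ⇒ n(NO2) = 3.69681 mol.
Reaction (2): NO2→HNO3 ratio 3:2 ⇒ n(HNO3) = 2.46454 mol.
Reaction (3): HNO3→NH4NO3 ratio 1:1 ⇒ n(NH4NO3) = 2.46454 mol.
Mass of NH4NO3 = 2.46454 × 80.052 = 197.291 g.

197.29 g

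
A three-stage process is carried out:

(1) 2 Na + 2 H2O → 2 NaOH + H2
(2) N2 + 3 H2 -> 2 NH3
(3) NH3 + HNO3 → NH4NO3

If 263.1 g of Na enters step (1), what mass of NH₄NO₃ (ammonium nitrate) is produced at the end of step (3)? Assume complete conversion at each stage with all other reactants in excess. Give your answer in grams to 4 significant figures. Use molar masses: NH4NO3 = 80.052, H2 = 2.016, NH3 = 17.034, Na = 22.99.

n(Na) = 263.1 / 22.99 = 11.444 mol.
Reaction (1): Na→H2 ratio 2:1 ⇒ n(H2) = 5.7221 mol.
Reaction (2): H2→NH3 ratio 3:2 ⇒ n(NH3) = 3.8147 mol.
Reaction (3): NH3→NH4NO3 ratio 1:1 ⇒ n(NH4NO3) = 3.8147 mol.
Mass of NH4NO3 = 3.8147 × 80.052 = 305.37 g.

305.4 g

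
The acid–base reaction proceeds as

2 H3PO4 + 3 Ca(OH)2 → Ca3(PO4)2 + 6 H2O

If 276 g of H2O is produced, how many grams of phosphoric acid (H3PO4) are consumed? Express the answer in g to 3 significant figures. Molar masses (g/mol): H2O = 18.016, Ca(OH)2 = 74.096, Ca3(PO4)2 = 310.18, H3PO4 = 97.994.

n(H2O) = 276.0 g / 18.016 g/mol = 15.32 mol.
From the equation the H2O:H3PO4 mole ratio is 6:2, so n(H3PO4) = 15.32 × 2/6 = 5.107 mol.
Mass of H3PO4 = 5.107 mol × 97.994 g/mol = 500.4 g.

500 g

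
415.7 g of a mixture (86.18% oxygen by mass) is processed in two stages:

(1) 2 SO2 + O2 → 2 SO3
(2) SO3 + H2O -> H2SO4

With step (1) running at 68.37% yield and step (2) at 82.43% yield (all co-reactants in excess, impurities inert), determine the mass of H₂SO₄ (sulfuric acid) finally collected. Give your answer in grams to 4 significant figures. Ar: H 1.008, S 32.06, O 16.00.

1238 g

Pure O2 = 415.7 × 0.8618 = 358.25 g.
M(O2) = 2(16.00) = 32.00 g/mol.
M(H2SO4) = 2(1.008) + 32.06 + 4(16.00) = 98.076 g/mol.
n(O2) = 358.25 / 32.00 = 11.195 mol.
Step 1 (O2:SO3 = 1:2): theoretical n(SO3) = 22.391 mol; at 68.37% yield, n(SO3) = 15.308 mol.
Step 2 (SO3:H2SO4 = 1:1): theoretical n(H2SO4) = 15.308 mol, so theoretical mass = 15.308 × 98.076 = 1501.4 g.
At 82.43% yield, actual mass of H2SO4 = 1501.4 × 0.8243 = 1237.6 g.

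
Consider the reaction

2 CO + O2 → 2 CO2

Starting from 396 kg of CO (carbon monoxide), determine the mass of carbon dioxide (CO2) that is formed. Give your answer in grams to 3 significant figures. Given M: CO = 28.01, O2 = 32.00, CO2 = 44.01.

622000 g

Convert: 396 kg = 396000 g.
n(CO) = 396000 g / 28.01 g/mol = 14140 mol.
From the equation the CO:CO2 mole ratio is 2:2, so n(CO2) = 14140 × 2/2 = 14140 mol.
Mass of CO2 = 14140 mol × 44.01 g/mol = 622200 g.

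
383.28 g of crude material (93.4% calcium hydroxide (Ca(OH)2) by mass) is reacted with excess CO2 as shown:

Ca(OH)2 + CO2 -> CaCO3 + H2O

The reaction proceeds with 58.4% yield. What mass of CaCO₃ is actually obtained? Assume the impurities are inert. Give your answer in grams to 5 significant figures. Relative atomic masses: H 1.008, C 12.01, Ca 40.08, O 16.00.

Pure Ca(OH)2 available = 383.28 g × 0.934 = 357.984 g.
M(Ca(OH)2) = 40.08 + 2(16.00) + 2(1.008) = 74.096 g/mol.
M(CaCO3) = 40.08 + 12.01 + 3(16.00) = 100.09 g/mol.
n(Ca(OH)2) = 357.984 g / 74.096 g/mol = 4.83135 mol.
From the equation the Ca(OH)2:CaCO3 mole ratio is 1:1, so n(CaCO3) = 4.83135 × 1/1 = 4.83135 mol.
Mass of CaCO3 = 4.83135 mol × 100.09 g/mol = 483.570 g.
Actual mass collected = 483.570 g × 0.584 = 282.405 g.

282.40 g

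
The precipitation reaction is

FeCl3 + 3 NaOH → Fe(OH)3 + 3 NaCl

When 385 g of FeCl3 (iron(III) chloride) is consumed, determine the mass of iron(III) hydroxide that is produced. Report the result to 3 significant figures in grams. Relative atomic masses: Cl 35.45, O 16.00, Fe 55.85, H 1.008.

254 g

M(FeCl3) = 55.85 + 3(35.45) = 162.20 g/mol.
M(Fe(OH)3) = 55.85 + 3(16.00) + 3(1.008) = 106.874 g/mol.
n(FeCl3) = 385.0 g / 162.20 g/mol = 2.374 mol.
From the equation the FeCl3:Fe(OH)3 mole ratio is 1:1, so n(Fe(OH)3) = 2.374 × 1/1 = 2.374 mol.
Mass of Fe(OH)3 = 2.374 mol × 106.874 g/mol = 253.7 g.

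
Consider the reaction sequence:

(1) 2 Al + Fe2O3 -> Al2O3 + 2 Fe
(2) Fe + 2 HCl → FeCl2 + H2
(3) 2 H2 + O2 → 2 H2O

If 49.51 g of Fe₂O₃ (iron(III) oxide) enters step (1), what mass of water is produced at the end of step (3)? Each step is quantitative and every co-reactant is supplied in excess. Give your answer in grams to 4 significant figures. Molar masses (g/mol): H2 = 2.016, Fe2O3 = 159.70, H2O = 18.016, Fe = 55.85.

11.17 g

n(Fe2O3) = 49.51 / 159.70 = 0.31002 mol.
Reaction (1): Fe2O3→Fe ratio 1:2 ⇒ n(Fe) = 0.62004 mol.
Reaction (2): Fe→H2 ratio 1:1 ⇒ n(H2) = 0.62004 mol.
Reaction (3): H2→H2O ratio 2:2 ⇒ n(H2O) = 0.62004 mol.
Mass of H2O = 0.62004 × 18.016 = 11.171 g.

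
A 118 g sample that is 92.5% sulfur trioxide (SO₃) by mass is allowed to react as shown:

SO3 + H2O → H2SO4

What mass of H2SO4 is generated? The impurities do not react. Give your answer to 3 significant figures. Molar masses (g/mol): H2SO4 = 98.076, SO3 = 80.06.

134 g

Mass of pure SO3 = 118 g × 0.925 = 109.2 g.
n(SO3) = 109.2 g / 80.06 g/mol = 1.363 mol.
From the equation the SO3:H2SO4 mole ratio is 1:1, so n(H2SO4) = 1.363 × 1/1 = 1.363 mol.
Mass of H2SO4 = 1.363 mol × 98.076 g/mol = 133.7 g.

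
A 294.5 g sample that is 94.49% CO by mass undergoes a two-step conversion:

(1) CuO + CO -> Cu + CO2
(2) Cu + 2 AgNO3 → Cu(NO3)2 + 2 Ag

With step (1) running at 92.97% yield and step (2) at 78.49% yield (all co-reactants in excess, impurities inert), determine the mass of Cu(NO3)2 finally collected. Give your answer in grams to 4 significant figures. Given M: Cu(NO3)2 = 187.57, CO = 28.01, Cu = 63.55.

Pure CO = 294.5 × 0.9449 = 278.27 g.
n(CO) = 278.27 / 28.01 = 9.9348 mol.
Step 1 (CO:Cu = 1:1): theoretical n(Cu) = 9.9348 mol; at 92.97% yield, n(Cu) = 9.2364 mol.
Step 2 (Cu:Cu(NO3)2 = 1:1): theoretical n(Cu(NO3)2) = 9.2364 mol, so theoretical mass = 9.2364 × 187.57 = 1732.5 g.
At 78.49% yield, actual mass of Cu(NO3)2 = 1732.5 × 0.7849 = 1359.8 g.

1360 g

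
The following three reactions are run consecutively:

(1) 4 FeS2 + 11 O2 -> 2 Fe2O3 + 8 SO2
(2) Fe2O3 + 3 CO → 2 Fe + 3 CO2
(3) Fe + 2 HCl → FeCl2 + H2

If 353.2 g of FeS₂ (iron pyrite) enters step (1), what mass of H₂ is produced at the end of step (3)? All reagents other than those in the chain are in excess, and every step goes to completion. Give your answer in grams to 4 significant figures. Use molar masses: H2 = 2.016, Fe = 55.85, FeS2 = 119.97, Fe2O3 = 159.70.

n(FeS2) = 353.2 / 119.97 = 2.9441 mol.
Reaction (1): FeS2→Fe2O3 ratio 4:2 ⇒ n(Fe2O3) = 1.4720 mol.
Reaction (2): Fe2O3→Fe ratio 1:2 ⇒ n(Fe) = 2.9441 mol.
Reaction (3): Fe→H2 ratio 1:1 ⇒ n(H2) = 2.9441 mol.
Mass of H2 = 2.9441 × 2.016 = 5.9352 g.

5.935 g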